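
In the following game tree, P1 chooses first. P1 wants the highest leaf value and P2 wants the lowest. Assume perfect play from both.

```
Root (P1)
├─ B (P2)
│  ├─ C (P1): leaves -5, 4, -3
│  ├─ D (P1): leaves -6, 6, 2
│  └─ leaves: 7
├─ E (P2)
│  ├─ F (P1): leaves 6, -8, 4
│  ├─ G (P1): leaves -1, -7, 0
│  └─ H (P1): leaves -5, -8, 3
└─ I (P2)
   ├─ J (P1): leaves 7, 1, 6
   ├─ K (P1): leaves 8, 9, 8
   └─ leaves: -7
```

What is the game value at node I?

-7

J: max(7, 1, 6) = 7
K: max(8, 9, 8) = 9
I: min(7, 9, -7) = -7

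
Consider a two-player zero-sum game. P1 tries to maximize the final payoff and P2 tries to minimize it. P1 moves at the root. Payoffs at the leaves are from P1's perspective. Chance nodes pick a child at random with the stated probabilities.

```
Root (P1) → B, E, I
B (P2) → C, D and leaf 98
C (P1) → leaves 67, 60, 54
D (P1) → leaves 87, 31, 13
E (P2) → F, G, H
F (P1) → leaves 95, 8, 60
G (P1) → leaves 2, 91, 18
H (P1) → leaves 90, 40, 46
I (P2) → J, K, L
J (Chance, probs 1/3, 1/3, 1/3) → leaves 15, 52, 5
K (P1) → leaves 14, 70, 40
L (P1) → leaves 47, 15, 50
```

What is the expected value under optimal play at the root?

C (P1): max(67, 60, 54) = 67
D (P1): max(87, 31, 13) = 87
B (P2): min(67, 87, 98) = 67
F (P1): max(95, 8, 60) = 95
G (P1): max(2, 91, 18) = 91
H (P1): max(90, 40, 46) = 90
E (P2): min(95, 91, 90) = 90
J (Chance): 1/3·15 + 1/3·52 + 1/3·5 = 24
K (P1): max(14, 70, 40) = 70
L (P1): max(47, 15, 50) = 50
I (P2): min(24, 70, 50) = 24
Root (P1): max(67, 90, 24) = 90

90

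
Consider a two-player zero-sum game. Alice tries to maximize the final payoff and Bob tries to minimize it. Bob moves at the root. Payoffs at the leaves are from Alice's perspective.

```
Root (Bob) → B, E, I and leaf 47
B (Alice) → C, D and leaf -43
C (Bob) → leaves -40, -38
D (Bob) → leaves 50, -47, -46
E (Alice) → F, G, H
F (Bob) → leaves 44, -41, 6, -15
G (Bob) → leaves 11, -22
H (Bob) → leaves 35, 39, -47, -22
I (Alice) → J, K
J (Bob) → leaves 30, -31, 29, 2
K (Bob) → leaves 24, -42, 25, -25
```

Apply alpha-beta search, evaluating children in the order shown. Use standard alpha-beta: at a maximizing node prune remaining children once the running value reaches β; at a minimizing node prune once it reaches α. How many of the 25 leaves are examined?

16

C [α=-∞,β=+∞]: v=-40
D [α=-40,β=+∞]: v=-47 after child 2 ≤ α → α-cutoff, skip 1
B [α=-∞,β=+∞]: v=-40
F [α=-∞,β=-40]: v=-41
G [α=-41,β=-40]: v=-22
E [α=-∞,β=-40]: v=-22 after child 2 ≥ β → β-cutoff, skip 1
J [α=-∞,β=-40]: v=-31
I [α=-∞,β=-40]: v=-31 after child 1 ≥ β → β-cutoff, skip 1
Root [α=-∞,β=+∞]: v=-40
Leaves evaluated: 16 of 25.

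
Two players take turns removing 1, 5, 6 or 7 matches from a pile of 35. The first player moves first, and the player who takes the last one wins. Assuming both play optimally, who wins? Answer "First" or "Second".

First

Positions where the player to move wins (W) vs loses (L):
i:   0  1  2  3  4  5  6  7  8  9 10 11 12 13 14 15 16 17 18 19 20 21 22 23 24 25 26 27 28 29 30 31 32 33 34 35
     L  W  L  W  L  W  W  W  W  W  W  W  L  W  L  W  L  W  W  W  W  W  W  W  L  W  L  W  L  W  W  W  W  W  W  W
Position 35 is W, so the first player wins.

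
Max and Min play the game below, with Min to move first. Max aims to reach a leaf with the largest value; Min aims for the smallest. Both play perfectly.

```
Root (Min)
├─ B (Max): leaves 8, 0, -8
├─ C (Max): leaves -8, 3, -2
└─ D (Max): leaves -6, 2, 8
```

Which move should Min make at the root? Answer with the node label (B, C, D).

B (Max): max(8, 0, -8) = 8
C (Max): max(-8, 3, -2) = 3
D (Max): max(-6, 2, 8) = 8
Root (Min): min(8, 3, 8) = 3
Min picks the child with the lowest value: C (value 3).

C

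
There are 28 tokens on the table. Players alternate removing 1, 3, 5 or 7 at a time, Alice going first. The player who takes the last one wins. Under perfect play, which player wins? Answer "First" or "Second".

Second

Positions where the player to move wins (W) vs loses (L):
i:   0  1  2  3  4  5  6  7  8  9 10 11 12 13 14 15 16 17 18 19 20 21 22 23 24 25 26 27 28
     L  W  L  W  L  W  L  W  L  W  L  W  L  W  L  W  L  W  L  W  L  W  L  W  L  W  L  W  L
Position 28 is L, so the second player wins.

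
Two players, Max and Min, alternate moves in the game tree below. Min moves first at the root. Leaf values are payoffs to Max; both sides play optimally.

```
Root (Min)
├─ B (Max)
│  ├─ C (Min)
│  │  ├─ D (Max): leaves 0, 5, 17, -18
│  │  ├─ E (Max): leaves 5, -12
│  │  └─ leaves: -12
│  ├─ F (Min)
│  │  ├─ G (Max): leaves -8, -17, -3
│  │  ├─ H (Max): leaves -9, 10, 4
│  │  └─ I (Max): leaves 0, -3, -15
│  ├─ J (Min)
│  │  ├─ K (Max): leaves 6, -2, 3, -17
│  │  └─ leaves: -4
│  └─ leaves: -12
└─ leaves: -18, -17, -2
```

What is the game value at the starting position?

D (Max): max(0, 5, 17, -18) = 17
E (Max): max(5, -12) = 5
C (Min): min(17, 5, -12) = -12
G (Max): max(-8, -17, -3) = -3
H (Max): max(-9, 10, 4) = 10
I (Max): max(0, -3, -15) = 0
F (Min): min(-3, 10, 0) = -3
K (Max): max(6, -2, 3, -17) = 6
J (Min): min(6, -4) = -4
B (Max): max(-12, -3, -4, -12) = -3
Root (Min): min(-3, -18, -17, -2) = -18

-18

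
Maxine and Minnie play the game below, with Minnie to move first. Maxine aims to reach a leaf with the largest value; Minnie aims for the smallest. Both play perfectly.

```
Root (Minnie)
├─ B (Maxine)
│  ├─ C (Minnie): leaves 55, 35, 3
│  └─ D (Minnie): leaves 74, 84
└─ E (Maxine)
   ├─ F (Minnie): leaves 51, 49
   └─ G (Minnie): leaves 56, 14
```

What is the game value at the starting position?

49

C (Minnie): min(55, 35, 3) = 3
D (Minnie): min(74, 84) = 74
B (Maxine): max(3, 74) = 74
F (Minnie): min(51, 49) = 49
G (Minnie): min(56, 14) = 14
E (Maxine): max(49, 14) = 49
Root (Minnie): min(74, 49) = 49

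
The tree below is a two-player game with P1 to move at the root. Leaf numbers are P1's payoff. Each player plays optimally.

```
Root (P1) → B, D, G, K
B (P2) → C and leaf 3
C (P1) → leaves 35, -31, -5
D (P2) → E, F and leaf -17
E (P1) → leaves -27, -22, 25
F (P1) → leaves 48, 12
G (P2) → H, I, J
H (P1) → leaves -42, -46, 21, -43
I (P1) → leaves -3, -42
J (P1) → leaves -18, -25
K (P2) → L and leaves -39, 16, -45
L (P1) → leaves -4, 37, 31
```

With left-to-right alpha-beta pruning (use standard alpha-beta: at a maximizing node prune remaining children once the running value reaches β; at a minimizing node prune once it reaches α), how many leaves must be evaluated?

19

C [α=-∞,β=+∞]: v=35
B [α=-∞,β=+∞]: v=3
E [α=3,β=+∞]: v=25
F [α=3,β=25]: v=48 after child 1 ≥ β → β-cutoff, skip 1
D [α=3,β=+∞]: v=-17
H [α=3,β=+∞]: v=21
I [α=3,β=21]: v=-3
G [α=3,β=+∞]: v=-3 after child 2 ≤ α → α-cutoff, skip 1
L [α=3,β=+∞]: v=37
K [α=3,β=+∞]: v=-39 after child 2 ≤ α → α-cutoff, skip 2
Root [α=-∞,β=+∞]: v=3
Leaves evaluated: 19 of 24.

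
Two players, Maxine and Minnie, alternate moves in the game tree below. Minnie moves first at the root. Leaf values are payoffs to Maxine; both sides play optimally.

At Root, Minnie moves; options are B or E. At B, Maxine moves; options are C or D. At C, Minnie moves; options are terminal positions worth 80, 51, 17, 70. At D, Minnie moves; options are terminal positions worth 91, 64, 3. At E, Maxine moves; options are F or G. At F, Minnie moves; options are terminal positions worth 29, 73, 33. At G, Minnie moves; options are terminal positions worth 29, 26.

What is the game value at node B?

17

C: min(80, 51, 17, 70) = 17
D: min(91, 64, 3) = 3
B: max(17, 3) = 17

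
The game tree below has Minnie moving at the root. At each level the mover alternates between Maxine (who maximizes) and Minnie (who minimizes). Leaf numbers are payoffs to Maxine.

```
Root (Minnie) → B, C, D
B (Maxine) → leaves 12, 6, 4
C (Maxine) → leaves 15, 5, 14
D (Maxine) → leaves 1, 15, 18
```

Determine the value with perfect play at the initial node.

B (Maxine): max(12, 6, 4) = 12
C (Maxine): max(15, 5, 14) = 15
D (Maxine): max(1, 15, 18) = 18
Root (Minnie): min(12, 15, 18) = 12

12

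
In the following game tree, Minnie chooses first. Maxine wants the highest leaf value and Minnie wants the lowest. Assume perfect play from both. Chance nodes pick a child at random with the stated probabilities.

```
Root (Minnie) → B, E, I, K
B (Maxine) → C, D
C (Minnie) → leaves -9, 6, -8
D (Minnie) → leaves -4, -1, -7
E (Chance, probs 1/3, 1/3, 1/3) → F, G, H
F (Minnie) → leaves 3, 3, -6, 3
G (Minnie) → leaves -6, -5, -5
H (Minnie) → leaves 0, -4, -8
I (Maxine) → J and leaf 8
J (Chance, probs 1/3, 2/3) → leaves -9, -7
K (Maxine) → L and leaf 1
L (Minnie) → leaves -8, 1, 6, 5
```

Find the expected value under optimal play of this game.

C (Minnie): min(-9, 6, -8) = -9
D (Minnie): min(-4, -1, -7) = -7
B (Maxine): max(-9, -7) = -7
F (Minnie): min(3, 3, -6, 3) = -6
G (Minnie): min(-6, -5, -5) = -6
H (Minnie): min(0, -4, -8) = -8
E (Chance): 1/3·-6 + 1/3·-6 + 1/3·-8 = -6.67
J (Chance): 1/3·-9 + 2/3·-7 = -7.67
I (Maxine): max(-7.67, 8) = 8
L (Minnie): min(-8, 1, 6, 5) = -8
K (Maxine): max(-8, 1) = 1
Root (Minnie): min(-7, -6.67, 8, 1) = -7

-7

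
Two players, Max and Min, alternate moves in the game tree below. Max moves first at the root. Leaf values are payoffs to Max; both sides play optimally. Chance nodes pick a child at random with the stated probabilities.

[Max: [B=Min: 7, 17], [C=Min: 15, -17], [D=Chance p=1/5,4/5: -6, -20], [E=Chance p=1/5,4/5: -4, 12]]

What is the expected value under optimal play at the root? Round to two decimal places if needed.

B (Min): min(7, 17) = 7
C (Min): min(15, -17) = -17
D (Chance): 1/5·-6 + 4/5·-20 = -17.2
E (Chance): 1/5·-4 + 4/5·12 = 8.8
Root (Max): max(7, -17, -17.2, 8.8) = 8.8

8.8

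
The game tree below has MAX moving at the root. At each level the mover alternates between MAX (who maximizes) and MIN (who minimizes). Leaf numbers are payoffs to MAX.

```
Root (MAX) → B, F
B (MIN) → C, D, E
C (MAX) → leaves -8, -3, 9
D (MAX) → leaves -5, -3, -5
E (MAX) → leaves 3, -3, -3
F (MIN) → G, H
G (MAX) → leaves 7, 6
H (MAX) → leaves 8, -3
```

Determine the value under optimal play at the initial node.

C (MAX): max(-8, -3, 9) = 9
D (MAX): max(-5, -3, -5) = -3
E (MAX): max(3, -3, -3) = 3
B (MIN): min(9, -3, 3) = -3
G (MAX): max(7, 6) = 7
H (MAX): max(8, -3) = 8
F (MIN): min(7, 8) = 7
Root (MAX): max(-3, 7) = 7

7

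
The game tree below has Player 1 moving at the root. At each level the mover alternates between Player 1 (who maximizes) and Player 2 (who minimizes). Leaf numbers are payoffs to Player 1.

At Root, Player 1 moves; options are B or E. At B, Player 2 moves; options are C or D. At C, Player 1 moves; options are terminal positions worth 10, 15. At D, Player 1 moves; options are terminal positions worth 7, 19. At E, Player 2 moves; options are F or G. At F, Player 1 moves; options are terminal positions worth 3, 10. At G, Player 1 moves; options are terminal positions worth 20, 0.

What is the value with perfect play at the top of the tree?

15

C (Player 1): max(10, 15) = 15
D (Player 1): max(7, 19) = 19
B (Player 2): min(15, 19) = 15
F (Player 1): max(3, 10) = 10
G (Player 1): max(20, 0) = 20
E (Player 2): min(10, 20) = 10
Root (Player 1): max(15, 10) = 15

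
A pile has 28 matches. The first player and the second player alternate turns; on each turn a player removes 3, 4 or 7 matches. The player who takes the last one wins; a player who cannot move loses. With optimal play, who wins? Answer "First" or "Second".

First

i:   0  1  2  3  4  5  6  7  8  9 10 11 12 13 14 15 16 17 18 19 20 21 22 23 24 25 26 27 28
     L  L  L  W  W  W  W  W  W  W  L  L  L  W  W  W  W  W  W  W  L  L  L  W  W  W  W  W  W
Position 28 is W, so the first player wins.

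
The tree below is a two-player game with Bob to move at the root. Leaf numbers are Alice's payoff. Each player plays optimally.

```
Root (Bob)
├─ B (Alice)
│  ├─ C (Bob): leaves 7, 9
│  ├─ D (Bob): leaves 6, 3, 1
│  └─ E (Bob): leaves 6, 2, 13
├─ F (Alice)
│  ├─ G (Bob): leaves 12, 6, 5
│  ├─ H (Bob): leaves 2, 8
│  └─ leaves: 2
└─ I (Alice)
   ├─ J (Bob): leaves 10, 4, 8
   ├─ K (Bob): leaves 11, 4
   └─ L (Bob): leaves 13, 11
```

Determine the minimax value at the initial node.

C (Bob): min(7, 9) = 7
D (Bob): min(6, 3, 1) = 1
E (Bob): min(6, 2, 13) = 2
B (Alice): max(7, 1, 2) = 7
G (Bob): min(12, 6, 5) = 5
H (Bob): min(2, 8) = 2
F (Alice): max(5, 2, 2) = 5
J (Bob): min(10, 4, 8) = 4
K (Bob): min(11, 4) = 4
L (Bob): min(13, 11) = 11
I (Alice): max(4, 4, 11) = 11
Root (Bob): min(7, 5, 11) = 5

5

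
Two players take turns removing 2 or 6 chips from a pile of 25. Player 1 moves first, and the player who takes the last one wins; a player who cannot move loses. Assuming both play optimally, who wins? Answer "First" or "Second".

W/L table (W = player to move can force a win):
i:   0  1  2  3  4  5  6  7  8  9 10 11 12 13 14 15 16 17 18 19 20 21 22 23 24 25
     L  L  W  W  L  L  W  W  L  L  W  W  L  L  W  W  L  L  W  W  L  L  W  W  L  L
Position 25 is L, so the second player wins.

Second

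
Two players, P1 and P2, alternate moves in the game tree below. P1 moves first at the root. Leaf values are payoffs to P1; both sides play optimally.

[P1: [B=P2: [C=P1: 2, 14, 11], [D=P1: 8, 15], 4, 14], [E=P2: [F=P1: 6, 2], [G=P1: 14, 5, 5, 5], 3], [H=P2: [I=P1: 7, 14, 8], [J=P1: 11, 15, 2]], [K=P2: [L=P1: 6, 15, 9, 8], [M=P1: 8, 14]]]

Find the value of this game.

14

C (P1): max(2, 14, 11) = 14
D (P1): max(8, 15) = 15
B (P2): min(14, 15, 4, 14) = 4
F (P1): max(6, 2) = 6
G (P1): max(14, 5, 5, 5) = 14
E (P2): min(6, 14, 3) = 3
I (P1): max(7, 14, 8) = 14
J (P1): max(11, 15, 2) = 15
H (P2): min(14, 15) = 14
L (P1): max(6, 15, 9, 8) = 15
M (P1): max(8, 14) = 14
K (P2): min(15, 14) = 14
Root (P1): max(4, 3, 14, 14) = 14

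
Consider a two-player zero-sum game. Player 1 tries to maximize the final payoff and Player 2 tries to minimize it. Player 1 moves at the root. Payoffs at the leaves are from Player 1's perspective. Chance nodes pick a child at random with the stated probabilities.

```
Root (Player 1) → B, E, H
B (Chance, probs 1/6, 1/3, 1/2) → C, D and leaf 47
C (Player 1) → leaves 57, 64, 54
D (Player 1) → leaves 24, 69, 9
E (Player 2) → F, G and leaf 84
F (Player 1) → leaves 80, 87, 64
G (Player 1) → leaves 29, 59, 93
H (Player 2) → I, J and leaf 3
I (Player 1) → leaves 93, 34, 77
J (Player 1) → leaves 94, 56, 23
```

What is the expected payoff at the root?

84

C (Player 1): max(57, 64, 54) = 64
D (Player 1): max(24, 69, 9) = 69
B (Chance): 1/6·64 + 1/3·69 + 1/2·47 = 57.17
F (Player 1): max(80, 87, 64) = 87
G (Player 1): max(29, 59, 93) = 93
E (Player 2): min(87, 93, 84) = 84
I (Player 1): max(93, 34, 77) = 93
J (Player 1): max(94, 56, 23) = 94
H (Player 2): min(93, 94, 3) = 3
Root (Player 1): max(57.17, 84, 3) = 84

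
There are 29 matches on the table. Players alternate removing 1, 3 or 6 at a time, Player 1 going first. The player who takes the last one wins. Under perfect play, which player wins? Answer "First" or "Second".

Second

i:   0  1  2  3  4  5  6  7  8  9 10 11 12 13 14 15 16 17 18 19 20 21 22 23 24 25 26 27 28 29
     L  W  L  W  L  W  W  W  W  L  W  L  W  L  W  W  W  W  L  W  L  W  L  W  W  W  W  L  W  L
Position 29 is L, so the second player wins.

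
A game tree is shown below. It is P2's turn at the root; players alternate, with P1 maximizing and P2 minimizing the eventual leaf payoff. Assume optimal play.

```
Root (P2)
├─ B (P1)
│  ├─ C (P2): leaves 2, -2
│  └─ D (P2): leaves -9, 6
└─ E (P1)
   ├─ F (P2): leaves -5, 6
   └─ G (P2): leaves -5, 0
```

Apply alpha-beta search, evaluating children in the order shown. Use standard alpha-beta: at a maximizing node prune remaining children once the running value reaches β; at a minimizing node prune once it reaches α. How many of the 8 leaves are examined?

C [α=-∞,β=+∞]: v=-2
D [α=-2,β=+∞]: v=-9 after child 1 ≤ α → α-cutoff, skip 1
B [α=-∞,β=+∞]: v=-2
F [α=-∞,β=-2]: v=-5
G [α=-5,β=-2]: v=-5 after child 1 ≤ α → α-cutoff, skip 1
E [α=-∞,β=-2]: v=-5
Root [α=-∞,β=+∞]: v=-5
Leaves evaluated: 6 of 8.

6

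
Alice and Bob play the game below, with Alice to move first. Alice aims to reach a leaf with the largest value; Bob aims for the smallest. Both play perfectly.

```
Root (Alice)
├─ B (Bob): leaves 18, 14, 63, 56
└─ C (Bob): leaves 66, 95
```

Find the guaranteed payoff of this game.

66

B (Bob): min(18, 14, 63, 56) = 14
C (Bob): min(66, 95) = 66
Root (Alice): max(14, 66) = 66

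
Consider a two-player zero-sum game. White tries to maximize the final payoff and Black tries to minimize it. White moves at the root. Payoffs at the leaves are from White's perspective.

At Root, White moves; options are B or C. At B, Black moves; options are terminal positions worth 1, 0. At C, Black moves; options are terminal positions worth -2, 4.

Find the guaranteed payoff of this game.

0

B (Black): min(1, 0) = 0
C (Black): min(-2, 4) = -2
Root (White): max(0, -2) = 0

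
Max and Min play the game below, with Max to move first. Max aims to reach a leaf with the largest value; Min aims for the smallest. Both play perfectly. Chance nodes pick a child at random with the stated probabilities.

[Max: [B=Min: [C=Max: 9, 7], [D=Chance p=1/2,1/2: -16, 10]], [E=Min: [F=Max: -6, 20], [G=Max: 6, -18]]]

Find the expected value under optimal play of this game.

C (Max): max(9, 7) = 9
D (Chance): 1/2·-16 + 1/2·10 = -3
B (Min): min(9, -3) = -3
F (Max): max(-6, 20) = 20
G (Max): max(6, -18) = 6
E (Min): min(20, 6) = 6
Root (Max): max(-3, 6) = 6

6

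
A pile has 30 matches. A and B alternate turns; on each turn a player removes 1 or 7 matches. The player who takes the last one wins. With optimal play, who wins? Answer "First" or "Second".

Second

Compute winning (W) and losing (L) positions by backward induction:
i:   0  1  2  3  4  5  6  7  8  9 10 11 12 13 14 15 16 17 18 19 20 21 22 23 24 25 26 27 28 29 30
     L  W  L  W  L  W  L  W  L  W  L  W  L  W  L  W  L  W  L  W  L  W  L  W  L  W  L  W  L  W  L
Position 30 is L, so the second player wins.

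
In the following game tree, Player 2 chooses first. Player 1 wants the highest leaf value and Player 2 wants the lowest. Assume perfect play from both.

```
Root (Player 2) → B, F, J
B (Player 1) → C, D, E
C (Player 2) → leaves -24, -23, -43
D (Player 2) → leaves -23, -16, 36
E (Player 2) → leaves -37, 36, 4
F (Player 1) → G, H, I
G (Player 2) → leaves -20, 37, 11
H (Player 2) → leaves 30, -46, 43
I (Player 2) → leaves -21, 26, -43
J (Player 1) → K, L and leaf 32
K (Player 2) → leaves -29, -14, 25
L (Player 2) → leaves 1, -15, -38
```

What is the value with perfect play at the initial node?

C (Player 2): min(-24, -23, -43) = -43
D (Player 2): min(-23, -16, 36) = -23
E (Player 2): min(-37, 36, 4) = -37
B (Player 1): max(-43, -23, -37) = -23
G (Player 2): min(-20, 37, 11) = -20
H (Player 2): min(30, -46, 43) = -46
I (Player 2): min(-21, 26, -43) = -43
F (Player 1): max(-20, -46, -43) = -20
K (Player 2): min(-29, -14, 25) = -29
L (Player 2): min(1, -15, -38) = -38
J (Player 1): max(-29, -38, 32) = 32
Root (Player 2): min(-23, -20, 32) = -23

-23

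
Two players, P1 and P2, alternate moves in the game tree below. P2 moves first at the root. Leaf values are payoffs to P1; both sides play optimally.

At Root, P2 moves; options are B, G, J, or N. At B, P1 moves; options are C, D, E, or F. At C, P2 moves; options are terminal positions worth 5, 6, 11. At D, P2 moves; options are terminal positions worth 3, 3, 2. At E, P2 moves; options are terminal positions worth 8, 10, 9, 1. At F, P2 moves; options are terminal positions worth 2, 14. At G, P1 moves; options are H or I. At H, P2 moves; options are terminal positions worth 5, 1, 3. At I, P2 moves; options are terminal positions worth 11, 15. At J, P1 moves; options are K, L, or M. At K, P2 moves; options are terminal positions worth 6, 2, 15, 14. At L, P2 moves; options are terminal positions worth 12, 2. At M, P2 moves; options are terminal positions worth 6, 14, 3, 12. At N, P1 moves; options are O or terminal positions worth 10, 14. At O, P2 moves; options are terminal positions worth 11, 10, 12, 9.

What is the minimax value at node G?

H: min(5, 1, 3) = 1
I: min(11, 15) = 11
G: max(1, 11) = 11

11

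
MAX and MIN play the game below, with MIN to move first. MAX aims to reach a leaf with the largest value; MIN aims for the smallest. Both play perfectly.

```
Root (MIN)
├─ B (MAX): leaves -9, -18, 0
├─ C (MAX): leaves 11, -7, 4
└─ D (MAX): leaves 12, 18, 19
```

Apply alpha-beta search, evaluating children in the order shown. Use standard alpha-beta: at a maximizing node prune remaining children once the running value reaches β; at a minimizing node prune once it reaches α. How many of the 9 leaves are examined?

B [α=-∞,β=+∞]: v=0
C [α=-∞,β=0]: v=11 after child 1 ≥ β → β-cutoff, skip 2
D [α=-∞,β=0]: v=12 after child 1 ≥ β → β-cutoff, skip 2
Root [α=-∞,β=+∞]: v=0
Leaves evaluated: 5 of 9.

5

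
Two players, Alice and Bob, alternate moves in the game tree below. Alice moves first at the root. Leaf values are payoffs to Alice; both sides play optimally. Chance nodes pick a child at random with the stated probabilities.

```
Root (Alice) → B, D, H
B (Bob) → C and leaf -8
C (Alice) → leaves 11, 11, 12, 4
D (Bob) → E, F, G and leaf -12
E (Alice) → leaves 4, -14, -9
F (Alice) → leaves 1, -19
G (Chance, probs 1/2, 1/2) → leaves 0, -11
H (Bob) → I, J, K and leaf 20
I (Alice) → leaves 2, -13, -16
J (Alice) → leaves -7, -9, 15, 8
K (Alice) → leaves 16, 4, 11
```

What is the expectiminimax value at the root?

C (Alice): max(11, 11, 12, 4) = 12
B (Bob): min(12, -8) = -8
E (Alice): max(4, -14, -9) = 4
F (Alice): max(1, -19) = 1
G (Chance): 1/2·0 + 1/2·-11 = -5.5
D (Bob): min(4, 1, -5.5, -12) = -12
I (Alice): max(2, -13, -16) = 2
J (Alice): max(-7, -9, 15, 8) = 15
K (Alice): max(16, 4, 11) = 16
H (Bob): min(2, 15, 16, 20) = 2
Root (Alice): max(-8, -12, 2) = 2

2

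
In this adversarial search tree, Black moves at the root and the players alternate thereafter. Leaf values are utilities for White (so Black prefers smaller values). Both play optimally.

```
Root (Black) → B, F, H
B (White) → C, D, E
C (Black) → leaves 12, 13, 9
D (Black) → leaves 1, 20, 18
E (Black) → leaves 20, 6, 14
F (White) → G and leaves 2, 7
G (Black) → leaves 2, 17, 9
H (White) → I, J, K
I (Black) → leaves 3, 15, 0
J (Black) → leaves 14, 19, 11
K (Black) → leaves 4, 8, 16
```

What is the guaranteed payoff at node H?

11

I: min(3, 15, 0) = 0
J: min(14, 19, 11) = 11
K: min(4, 8, 16) = 4
H: max(0, 11, 4) = 11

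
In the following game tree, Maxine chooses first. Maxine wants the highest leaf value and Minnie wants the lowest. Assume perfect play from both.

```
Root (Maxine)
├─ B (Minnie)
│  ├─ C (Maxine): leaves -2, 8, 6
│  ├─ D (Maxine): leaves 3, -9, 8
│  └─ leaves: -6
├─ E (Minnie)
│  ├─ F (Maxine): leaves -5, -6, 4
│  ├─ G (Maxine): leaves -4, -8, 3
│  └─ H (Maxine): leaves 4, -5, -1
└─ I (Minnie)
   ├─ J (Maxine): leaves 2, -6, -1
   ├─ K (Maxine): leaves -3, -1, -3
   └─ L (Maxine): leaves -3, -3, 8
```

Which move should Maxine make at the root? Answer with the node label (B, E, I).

C (Maxine): max(-2, 8, 6) = 8
D (Maxine): max(3, -9, 8) = 8
B (Minnie): min(8, 8, -6) = -6
F (Maxine): max(-5, -6, 4) = 4
G (Maxine): max(-4, -8, 3) = 3
H (Maxine): max(4, -5, -1) = 4
E (Minnie): min(4, 3, 4) = 3
J (Maxine): max(2, -6, -1) = 2
K (Maxine): max(-3, -1, -3) = -1
L (Maxine): max(-3, -3, 8) = 8
I (Minnie): min(2, -1, 8) = -1
Root (Maxine): max(-6, 3, -1) = 3
Maxine picks the child with the highest value: E (value 3).

E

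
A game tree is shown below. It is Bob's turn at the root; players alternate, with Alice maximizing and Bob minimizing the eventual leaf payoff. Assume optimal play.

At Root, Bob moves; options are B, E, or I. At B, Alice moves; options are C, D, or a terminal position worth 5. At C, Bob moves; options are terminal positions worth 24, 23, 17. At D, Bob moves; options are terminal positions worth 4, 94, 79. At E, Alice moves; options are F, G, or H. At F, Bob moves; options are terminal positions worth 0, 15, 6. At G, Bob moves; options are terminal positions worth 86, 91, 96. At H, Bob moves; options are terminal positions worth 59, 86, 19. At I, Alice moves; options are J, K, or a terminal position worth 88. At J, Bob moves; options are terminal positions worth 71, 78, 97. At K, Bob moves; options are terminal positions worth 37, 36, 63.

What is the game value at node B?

17

C: min(24, 23, 17) = 17
D: min(4, 94, 79) = 4
B: max(17, 4, 5) = 17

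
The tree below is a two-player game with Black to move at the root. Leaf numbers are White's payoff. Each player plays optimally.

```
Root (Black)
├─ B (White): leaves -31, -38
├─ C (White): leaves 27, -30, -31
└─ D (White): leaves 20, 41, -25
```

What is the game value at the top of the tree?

B (White): max(-31, -38) = -31
C (White): max(27, -30, -31) = 27
D (White): max(20, 41, -25) = 41
Root (Black): min(-31, 27, 41) = -31

-31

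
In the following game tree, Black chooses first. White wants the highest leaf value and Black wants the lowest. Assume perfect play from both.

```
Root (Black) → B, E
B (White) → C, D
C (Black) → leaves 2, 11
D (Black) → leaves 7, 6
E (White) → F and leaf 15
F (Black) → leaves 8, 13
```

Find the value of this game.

6

C (Black): min(2, 11) = 2
D (Black): min(7, 6) = 6
B (White): max(2, 6) = 6
F (Black): min(8, 13) = 8
E (White): max(8, 15) = 15
Root (Black): min(6, 15) = 6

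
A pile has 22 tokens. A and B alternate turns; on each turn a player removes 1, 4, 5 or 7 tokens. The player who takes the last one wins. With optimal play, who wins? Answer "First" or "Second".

First

Positions where the player to move wins (W) vs loses (L):
i:   0  1  2  3  4  5  6  7  8  9 10 11 12 13 14 15 16 17 18 19 20 21 22
     L  W  L  W  W  W  W  W  L  W  L  W  W  W  W  W  L  W  L  W  W  W  W
Position 22 is W, so the first player wins.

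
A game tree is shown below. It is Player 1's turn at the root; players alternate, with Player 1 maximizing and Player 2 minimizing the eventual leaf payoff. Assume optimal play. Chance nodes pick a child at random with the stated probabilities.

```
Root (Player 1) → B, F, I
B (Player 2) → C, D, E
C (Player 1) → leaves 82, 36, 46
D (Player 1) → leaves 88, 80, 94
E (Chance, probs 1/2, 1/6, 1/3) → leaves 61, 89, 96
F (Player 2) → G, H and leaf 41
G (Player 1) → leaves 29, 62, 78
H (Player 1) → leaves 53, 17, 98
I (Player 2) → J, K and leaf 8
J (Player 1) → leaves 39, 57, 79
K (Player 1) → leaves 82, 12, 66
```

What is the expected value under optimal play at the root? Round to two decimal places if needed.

C (Player 1): max(82, 36, 46) = 82
D (Player 1): max(88, 80, 94) = 94
E (Chance): 1/2·61 + 1/6·89 + 1/3·96 = 77.33
B (Player 2): min(82, 94, 77.33) = 77.33
G (Player 1): max(29, 62, 78) = 78
H (Player 1): max(53, 17, 98) = 98
F (Player 2): min(78, 98, 41) = 41
J (Player 1): max(39, 57, 79) = 79
K (Player 1): max(82, 12, 66) = 82
I (Player 2): min(79, 82, 8) = 8
Root (Player 1): max(77.33, 41, 8) = 77.33

77.33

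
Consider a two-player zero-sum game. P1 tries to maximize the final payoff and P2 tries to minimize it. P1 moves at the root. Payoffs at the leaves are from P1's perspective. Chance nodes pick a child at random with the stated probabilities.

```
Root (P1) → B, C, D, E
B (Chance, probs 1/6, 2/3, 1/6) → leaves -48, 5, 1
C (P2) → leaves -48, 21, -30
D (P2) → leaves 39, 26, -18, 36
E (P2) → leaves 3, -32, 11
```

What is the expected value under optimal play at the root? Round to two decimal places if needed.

B (Chance): 1/6·-48 + 2/3·5 + 1/6·1 = -4.5
C (P2): min(-48, 21, -30) = -48
D (P2): min(39, 26, -18, 36) = -18
E (P2): min(3, -32, 11) = -32
Root (P1): max(-4.5, -48, -18, -32) = -4.5

-4.5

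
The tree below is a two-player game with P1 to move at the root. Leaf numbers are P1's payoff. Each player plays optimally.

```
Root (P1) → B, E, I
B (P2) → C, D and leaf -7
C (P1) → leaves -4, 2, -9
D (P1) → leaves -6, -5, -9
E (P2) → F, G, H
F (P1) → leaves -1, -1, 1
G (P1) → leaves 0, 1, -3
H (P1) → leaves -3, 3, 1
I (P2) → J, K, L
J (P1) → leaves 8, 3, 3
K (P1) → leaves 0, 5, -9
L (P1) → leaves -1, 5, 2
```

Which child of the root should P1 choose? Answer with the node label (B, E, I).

C (P1): max(-4, 2, -9) = 2
D (P1): max(-6, -5, -9) = -5
B (P2): min(2, -5, -7) = -7
F (P1): max(-1, -1, 1) = 1
G (P1): max(0, 1, -3) = 1
H (P1): max(-3, 3, 1) = 3
E (P2): min(1, 1, 3) = 1
J (P1): max(8, 3, 3) = 8
K (P1): max(0, 5, -9) = 5
L (P1): max(-1, 5, 2) = 5
I (P2): min(8, 5, 5) = 5
Root (P1): max(-7, 1, 5) = 5
P1 picks the child with the highest value: I (value 5).

I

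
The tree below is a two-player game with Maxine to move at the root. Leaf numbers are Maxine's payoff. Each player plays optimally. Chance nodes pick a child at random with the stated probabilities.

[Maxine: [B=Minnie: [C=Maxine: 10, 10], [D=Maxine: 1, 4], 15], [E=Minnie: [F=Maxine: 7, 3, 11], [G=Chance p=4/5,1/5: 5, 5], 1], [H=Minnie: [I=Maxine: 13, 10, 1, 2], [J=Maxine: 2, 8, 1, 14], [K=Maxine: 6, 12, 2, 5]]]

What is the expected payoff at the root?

12

C (Maxine): max(10, 10) = 10
D (Maxine): max(1, 4) = 4
B (Minnie): min(10, 4, 15) = 4
F (Maxine): max(7, 3, 11) = 11
G (Chance): 4/5·5 + 1/5·5 = 5
E (Minnie): min(11, 5, 1) = 1
I (Maxine): max(13, 10, 1, 2) = 13
J (Maxine): max(2, 8, 1, 14) = 14
K (Maxine): max(6, 12, 2, 5) = 12
H (Minnie): min(13, 14, 12) = 12
Root (Maxine): max(4, 1, 12) = 12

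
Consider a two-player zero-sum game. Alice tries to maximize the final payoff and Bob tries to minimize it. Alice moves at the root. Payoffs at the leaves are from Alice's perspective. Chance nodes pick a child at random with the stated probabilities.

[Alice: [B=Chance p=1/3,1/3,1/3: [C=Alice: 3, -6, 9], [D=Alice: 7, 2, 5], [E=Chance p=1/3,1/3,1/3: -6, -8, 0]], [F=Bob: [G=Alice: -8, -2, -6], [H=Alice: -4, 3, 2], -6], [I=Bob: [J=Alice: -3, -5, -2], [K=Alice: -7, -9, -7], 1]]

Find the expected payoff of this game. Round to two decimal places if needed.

C (Alice): max(3, -6, 9) = 9
D (Alice): max(7, 2, 5) = 7
E (Chance): 1/3·-6 + 1/3·-8 + 1/3·0 = -4.67
B (Chance): 1/3·9 + 1/3·7 + 1/3·-4.67 = 3.78
G (Alice): max(-8, -2, -6) = -2
H (Alice): max(-4, 3, 2) = 3
F (Bob): min(-2, 3, -6) = -6
J (Alice): max(-3, -5, -2) = -2
K (Alice): max(-7, -9, -7) = -7
I (Bob): min(-2, -7, 1) = -7
Root (Alice): max(3.78, -6, -7) = 3.78

3.78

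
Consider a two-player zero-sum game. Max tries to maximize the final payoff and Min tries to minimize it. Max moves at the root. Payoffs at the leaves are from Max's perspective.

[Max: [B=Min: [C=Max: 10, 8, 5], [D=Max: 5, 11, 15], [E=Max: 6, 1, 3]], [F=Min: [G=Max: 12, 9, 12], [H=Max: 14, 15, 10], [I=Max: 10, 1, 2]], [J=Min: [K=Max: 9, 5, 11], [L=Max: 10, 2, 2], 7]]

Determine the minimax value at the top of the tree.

C (Max): max(10, 8, 5) = 10
D (Max): max(5, 11, 15) = 15
E (Max): max(6, 1, 3) = 6
B (Min): min(10, 15, 6) = 6
G (Max): max(12, 9, 12) = 12
H (Max): max(14, 15, 10) = 15
I (Max): max(10, 1, 2) = 10
F (Min): min(12, 15, 10) = 10
K (Max): max(9, 5, 11) = 11
L (Max): max(10, 2, 2) = 10
J (Min): min(11, 10, 7) = 7
Root (Max): max(6, 10, 7) = 10

10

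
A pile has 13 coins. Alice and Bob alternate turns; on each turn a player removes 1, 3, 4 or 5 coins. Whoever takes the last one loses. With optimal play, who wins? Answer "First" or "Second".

Compute winning (W) and losing (L) positions by backward induction:
i:   0  1  2  3  4  5  6  7  8  9 10 11 12 13
     W  L  W  L  W  W  W  W  W  L  W  L  W  W
Position 13 is W, so the first player wins.

First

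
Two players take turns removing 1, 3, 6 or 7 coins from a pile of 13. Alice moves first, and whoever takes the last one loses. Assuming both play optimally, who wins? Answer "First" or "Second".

Second

Compute winning (W) and losing (L) positions by backward induction:
i:   0  1  2  3  4  5  6  7  8  9 10 11 12 13
     W  L  W  L  W  L  W  W  W  W  W  W  W  L
Position 13 is L, so the second player wins.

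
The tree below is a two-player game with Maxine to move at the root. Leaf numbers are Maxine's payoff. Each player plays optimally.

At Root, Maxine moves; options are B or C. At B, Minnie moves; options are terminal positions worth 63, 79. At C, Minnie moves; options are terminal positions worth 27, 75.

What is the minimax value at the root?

63

B (Minnie): min(63, 79) = 63
C (Minnie): min(27, 75) = 27
Root (Maxine): max(63, 27) = 63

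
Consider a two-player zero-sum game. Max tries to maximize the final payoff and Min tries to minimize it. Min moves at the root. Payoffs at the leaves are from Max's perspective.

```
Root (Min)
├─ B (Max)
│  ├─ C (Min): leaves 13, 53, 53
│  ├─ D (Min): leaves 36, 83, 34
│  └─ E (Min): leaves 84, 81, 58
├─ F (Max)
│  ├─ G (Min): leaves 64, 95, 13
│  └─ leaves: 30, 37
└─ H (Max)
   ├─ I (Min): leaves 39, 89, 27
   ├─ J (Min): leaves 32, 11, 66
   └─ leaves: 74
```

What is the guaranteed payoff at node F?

G: min(64, 95, 13) = 13
F: max(13, 30, 37) = 37

37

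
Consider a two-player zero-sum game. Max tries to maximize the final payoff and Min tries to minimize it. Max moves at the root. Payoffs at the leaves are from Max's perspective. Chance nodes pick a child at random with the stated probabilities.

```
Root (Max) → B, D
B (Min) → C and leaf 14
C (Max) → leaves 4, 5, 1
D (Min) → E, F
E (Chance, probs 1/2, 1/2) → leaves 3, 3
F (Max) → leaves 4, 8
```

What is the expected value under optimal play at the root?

5

C (Max): max(4, 5, 1) = 5
B (Min): min(5, 14) = 5
E (Chance): 1/2·3 + 1/2·3 = 3
F (Max): max(4, 8) = 8
D (Min): min(3, 8) = 3
Root (Max): max(5, 3) = 5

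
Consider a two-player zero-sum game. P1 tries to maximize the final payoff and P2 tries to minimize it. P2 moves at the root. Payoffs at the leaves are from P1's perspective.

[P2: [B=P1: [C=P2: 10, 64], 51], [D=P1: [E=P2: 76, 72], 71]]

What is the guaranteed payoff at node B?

51

C: min(10, 64) = 10
B: max(10, 51) = 51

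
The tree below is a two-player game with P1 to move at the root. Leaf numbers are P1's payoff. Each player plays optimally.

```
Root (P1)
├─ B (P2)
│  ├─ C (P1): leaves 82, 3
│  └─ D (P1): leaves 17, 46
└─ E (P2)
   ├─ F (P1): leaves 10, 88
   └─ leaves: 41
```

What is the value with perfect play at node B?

46

C: max(82, 3) = 82
D: max(17, 46) = 46
B: min(82, 46) = 46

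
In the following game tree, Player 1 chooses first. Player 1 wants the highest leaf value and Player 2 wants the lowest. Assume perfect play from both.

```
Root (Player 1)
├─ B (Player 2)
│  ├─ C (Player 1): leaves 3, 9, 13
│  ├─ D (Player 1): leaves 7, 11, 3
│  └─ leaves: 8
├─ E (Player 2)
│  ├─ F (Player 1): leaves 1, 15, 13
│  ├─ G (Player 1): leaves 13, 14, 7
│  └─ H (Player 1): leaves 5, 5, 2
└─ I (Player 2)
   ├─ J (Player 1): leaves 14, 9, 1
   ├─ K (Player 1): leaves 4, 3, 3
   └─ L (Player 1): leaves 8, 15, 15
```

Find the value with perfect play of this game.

8

C (Player 1): max(3, 9, 13) = 13
D (Player 1): max(7, 11, 3) = 11
B (Player 2): min(13, 11, 8) = 8
F (Player 1): max(1, 15, 13) = 15
G (Player 1): max(13, 14, 7) = 14
H (Player 1): max(5, 5, 2) = 5
E (Player 2): min(15, 14, 5) = 5
J (Player 1): max(14, 9, 1) = 14
K (Player 1): max(4, 3, 3) = 4
L (Player 1): max(8, 15, 15) = 15
I (Player 2): min(14, 4, 15) = 4
Root (Player 1): max(8, 5, 4) = 8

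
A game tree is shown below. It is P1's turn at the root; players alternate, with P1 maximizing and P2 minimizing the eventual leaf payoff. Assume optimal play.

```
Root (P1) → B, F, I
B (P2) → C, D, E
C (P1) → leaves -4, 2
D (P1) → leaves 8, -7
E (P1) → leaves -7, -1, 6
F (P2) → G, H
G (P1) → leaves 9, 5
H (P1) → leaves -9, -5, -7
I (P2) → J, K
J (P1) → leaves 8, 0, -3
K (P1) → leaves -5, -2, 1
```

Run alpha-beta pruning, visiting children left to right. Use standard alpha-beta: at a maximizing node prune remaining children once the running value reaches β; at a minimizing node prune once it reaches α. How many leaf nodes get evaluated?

C [α=-∞,β=+∞]: v=2
D [α=-∞,β=2]: v=8 after child 1 ≥ β → β-cutoff, skip 1
E [α=-∞,β=2]: v=6
B [α=-∞,β=+∞]: v=2
G [α=2,β=+∞]: v=9
H [α=2,β=9]: v=-5
F [α=2,β=+∞]: v=-5
J [α=2,β=+∞]: v=8
K [α=2,β=8]: v=1
I [α=2,β=+∞]: v=1
Root [α=-∞,β=+∞]: v=2
Leaves evaluated: 17 of 18.

17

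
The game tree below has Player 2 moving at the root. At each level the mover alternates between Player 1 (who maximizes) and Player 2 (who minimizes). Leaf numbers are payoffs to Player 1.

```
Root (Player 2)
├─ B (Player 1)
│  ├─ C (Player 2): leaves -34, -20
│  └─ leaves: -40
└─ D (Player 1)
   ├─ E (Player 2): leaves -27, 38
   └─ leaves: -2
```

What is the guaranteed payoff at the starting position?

C (Player 2): min(-34, -20) = -34
B (Player 1): max(-34, -40) = -34
E (Player 2): min(-27, 38) = -27
D (Player 1): max(-27, -2) = -2
Root (Player 2): min(-34, -2) = -34

-34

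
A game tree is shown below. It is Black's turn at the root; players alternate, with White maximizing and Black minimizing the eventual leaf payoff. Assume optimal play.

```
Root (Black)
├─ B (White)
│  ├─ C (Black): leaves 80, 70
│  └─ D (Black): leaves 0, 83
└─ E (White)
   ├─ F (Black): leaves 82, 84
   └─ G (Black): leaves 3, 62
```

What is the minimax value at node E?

82

F: min(82, 84) = 82
G: min(3, 62) = 3
E: max(82, 3) = 82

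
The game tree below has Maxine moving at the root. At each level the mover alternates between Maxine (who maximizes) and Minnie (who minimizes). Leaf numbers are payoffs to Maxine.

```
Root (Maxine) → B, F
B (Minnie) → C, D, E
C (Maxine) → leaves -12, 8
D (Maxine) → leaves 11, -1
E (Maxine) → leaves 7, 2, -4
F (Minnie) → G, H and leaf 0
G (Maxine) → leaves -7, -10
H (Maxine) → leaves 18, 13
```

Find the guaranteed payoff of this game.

C (Maxine): max(-12, 8) = 8
D (Maxine): max(11, -1) = 11
E (Maxine): max(7, 2, -4) = 7
B (Minnie): min(8, 11, 7) = 7
G (Maxine): max(-7, -10) = -7
H (Maxine): max(18, 13) = 18
F (Minnie): min(-7, 18, 0) = -7
Root (Maxine): max(7, -7) = 7

7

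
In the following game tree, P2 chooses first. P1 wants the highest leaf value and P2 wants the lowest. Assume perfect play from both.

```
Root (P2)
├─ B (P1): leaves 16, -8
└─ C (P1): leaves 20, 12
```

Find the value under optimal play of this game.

B (P1): max(16, -8) = 16
C (P1): max(20, 12) = 20
Root (P2): min(16, 20) = 16

16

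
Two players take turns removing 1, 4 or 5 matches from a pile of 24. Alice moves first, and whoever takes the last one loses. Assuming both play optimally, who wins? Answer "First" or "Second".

First

Mark each pile size as W (mover wins) or L (mover loses):
i:   0  1  2  3  4  5  6  7  8  9 10 11 12 13 14 15 16 17 18 19 20 21 22 23 24
     W  L  W  L  W  W  W  W  W  L  W  L  W  W  W  W  W  L  W  L  W  W  W  W  W
Position 24 is W, so the first player wins.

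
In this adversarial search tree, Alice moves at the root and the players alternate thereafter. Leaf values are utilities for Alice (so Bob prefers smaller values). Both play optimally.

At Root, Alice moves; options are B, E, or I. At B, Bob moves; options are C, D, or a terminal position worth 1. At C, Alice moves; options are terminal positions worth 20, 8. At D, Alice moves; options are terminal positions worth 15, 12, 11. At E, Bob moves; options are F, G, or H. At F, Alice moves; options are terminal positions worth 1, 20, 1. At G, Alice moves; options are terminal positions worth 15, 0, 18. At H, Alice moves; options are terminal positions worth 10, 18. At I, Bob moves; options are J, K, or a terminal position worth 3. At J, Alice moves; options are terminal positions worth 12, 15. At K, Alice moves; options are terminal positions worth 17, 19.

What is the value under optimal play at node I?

J: max(12, 15) = 15
K: max(17, 19) = 19
I: min(15, 19, 3) = 3

3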